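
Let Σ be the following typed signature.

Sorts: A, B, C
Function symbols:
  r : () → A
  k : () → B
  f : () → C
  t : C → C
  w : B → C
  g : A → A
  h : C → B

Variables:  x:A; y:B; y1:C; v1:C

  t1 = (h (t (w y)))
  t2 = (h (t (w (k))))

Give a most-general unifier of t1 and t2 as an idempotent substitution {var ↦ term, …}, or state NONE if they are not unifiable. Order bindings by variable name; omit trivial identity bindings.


{y ↦ (k)}


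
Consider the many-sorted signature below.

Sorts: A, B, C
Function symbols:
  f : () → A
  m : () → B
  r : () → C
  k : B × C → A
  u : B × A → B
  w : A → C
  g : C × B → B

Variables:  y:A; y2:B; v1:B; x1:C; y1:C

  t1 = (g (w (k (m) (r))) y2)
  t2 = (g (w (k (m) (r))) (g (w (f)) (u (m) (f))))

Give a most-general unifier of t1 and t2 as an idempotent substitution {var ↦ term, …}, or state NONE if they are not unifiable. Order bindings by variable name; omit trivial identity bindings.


{y2 ↦ (g (w (f)) (u (m) (f)))}


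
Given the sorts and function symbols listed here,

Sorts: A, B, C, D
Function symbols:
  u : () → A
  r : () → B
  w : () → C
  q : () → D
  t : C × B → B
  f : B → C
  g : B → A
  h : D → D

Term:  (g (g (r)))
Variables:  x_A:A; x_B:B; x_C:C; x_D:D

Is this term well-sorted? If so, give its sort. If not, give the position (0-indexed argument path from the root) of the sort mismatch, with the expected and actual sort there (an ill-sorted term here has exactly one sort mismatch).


    (r) : B
  (g (r)) : A
(g (g (r))) : ✗ arg 0 at [0] has sort A, expected B

ill-sorted at position [0]: expected B, got A


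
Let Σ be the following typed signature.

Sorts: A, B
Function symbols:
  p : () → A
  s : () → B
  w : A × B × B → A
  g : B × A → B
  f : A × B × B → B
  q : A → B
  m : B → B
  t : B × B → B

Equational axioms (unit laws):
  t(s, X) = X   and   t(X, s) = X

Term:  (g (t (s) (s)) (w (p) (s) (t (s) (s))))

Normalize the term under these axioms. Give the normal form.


normal form = (g (s) (w (p) (s) (s)))

1. (g (t (s) (s)) (w (p) (s) (t (s) (s))))  →  (g (s) (w (p) (s) (t (s) (s))))
2. (g (s) (w (p) (s) (t (s) (s))))  →  (g (s) (w (p) (s) (s)))


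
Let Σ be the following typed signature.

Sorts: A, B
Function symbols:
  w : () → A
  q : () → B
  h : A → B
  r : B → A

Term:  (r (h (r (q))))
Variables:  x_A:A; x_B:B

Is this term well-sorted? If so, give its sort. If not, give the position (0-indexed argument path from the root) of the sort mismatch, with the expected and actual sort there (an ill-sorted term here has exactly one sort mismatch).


      (q) : B
    (r (q)) : A
  (h (r (q))) : B
(r (h (r (q)))) : A

well-sorted; sort = A


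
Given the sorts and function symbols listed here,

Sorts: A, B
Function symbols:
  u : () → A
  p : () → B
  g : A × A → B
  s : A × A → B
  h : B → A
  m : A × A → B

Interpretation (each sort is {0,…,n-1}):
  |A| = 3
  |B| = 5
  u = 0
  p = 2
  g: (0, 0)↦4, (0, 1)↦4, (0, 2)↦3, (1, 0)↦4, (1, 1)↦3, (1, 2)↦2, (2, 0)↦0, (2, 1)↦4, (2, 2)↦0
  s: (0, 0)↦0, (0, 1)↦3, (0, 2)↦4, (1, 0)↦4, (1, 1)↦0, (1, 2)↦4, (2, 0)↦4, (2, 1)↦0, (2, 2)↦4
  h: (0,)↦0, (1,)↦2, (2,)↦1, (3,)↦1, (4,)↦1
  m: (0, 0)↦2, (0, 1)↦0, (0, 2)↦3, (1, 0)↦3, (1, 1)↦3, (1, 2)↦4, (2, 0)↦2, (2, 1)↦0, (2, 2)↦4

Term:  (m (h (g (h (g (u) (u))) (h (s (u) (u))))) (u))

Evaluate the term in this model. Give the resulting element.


value = 3

  u = 0
  u = 0
  (g (u) (u)) = g(0, 0) = 4
  (h (g (u) (u))) = h(4,) = 1
  u = 0
  u = 0
  (s (u) (u)) = s(0, 0) = 0
  (h (s (u) (u))) = h(0,) = 0
  (g (h (g (u) (u))) (h (s (u) (u)))) = g(1, 0) = 4
  (h (g (h (g (u) (u))) (h (s (u) (u))))) = h(4,) = 1
  u = 0
  (m (h (g (h (g (u) (u))) (h (s (u) (u))))) (u)) = m(1, 0) = 3


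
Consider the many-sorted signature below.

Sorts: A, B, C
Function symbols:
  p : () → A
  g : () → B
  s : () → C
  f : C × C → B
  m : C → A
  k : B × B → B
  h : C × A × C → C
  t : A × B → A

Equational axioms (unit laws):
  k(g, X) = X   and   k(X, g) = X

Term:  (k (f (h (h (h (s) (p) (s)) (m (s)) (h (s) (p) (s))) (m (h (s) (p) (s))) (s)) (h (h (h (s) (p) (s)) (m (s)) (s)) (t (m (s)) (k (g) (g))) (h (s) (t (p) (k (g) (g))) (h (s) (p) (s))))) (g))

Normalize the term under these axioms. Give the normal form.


1. (k (f (h (h (h (s) (p) (s)) (m (s)) (h (s) (p) (s))) (m (h (s) (p) (s))) (s)) (h (h (h (s) (p) (s)) (m (s)) (s)) (t (m (s)) (k (g) (g))) (h (s) (t (p) (k (g) (g))) (h (s) (p) (s))))) (g))  →  (f (h (h (h (s) (p) (s)) (m (s)) (h (s) (p) (s))) (m (h (s) (p) (s))) (s)) (h (h (h (s) (p) (s)) (m (s)) (s)) (t (m (s)) (k (g) (g))) (h (s) (t (p) (k (g) (g))) (h (s) (p) (s)))))
2. (f (h (h (h (s) (p) (s)) (m (s)) (h (s) (p) (s))) (m (h (s) (p) (s))) (s)) (h (h (h (s) (p) (s)) (m (s)) (s)) (t (m (s)) (k (g) (g))) (h (s) (t (p) (k (g) (g))) (h (s) (p) (s)))))  →  (f (h (h (h (s) (p) (s)) (m (s)) (h (s) (p) (s))) (m (h (s) (p) (s))) (s)) (h (h (h (s) (p) (s)) (m (s)) (s)) (t (m (s)) (g)) (h (s) (t (p) (k (g) (g))) (h (s) (p) (s)))))
3. (f (h (h (h (s) (p) (s)) (m (s)) (h (s) (p) (s))) (m (h (s) (p) (s))) (s)) (h (h (h (s) (p) (s)) (m (s)) (s)) (t (m (s)) (g)) (h (s) (t (p) (k (g) (g))) (h (s) (p) (s)))))  →  (f (h (h (h (s) (p) (s)) (m (s)) (h (s) (p) (s))) (m (h (s) (p) (s))) (s)) (h (h (h (s) (p) (s)) (m (s)) (s)) (t (m (s)) (g)) (h (s) (t (p) (g)) (h (s) (p) (s)))))

normal form = (f (h (h (h (s) (p) (s)) (m (s)) (h (s) (p) (s))) (m (h (s) (p) (s))) (s)) (h (h (h (s) (p) (s)) (m (s)) (s)) (t (m (s)) (g)) (h (s) (t (p) (g)) (h (s) (p) (s)))))


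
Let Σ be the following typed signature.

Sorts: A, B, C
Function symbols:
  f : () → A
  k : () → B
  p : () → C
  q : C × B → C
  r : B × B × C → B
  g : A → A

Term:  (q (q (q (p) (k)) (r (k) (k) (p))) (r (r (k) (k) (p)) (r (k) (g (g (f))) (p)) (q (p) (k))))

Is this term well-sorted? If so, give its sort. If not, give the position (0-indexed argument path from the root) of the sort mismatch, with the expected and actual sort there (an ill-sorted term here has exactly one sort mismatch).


      (p) : C
      (k) : B
    (q (p) (k)) : C
      (k) : B
      (k) : B
      (p) : C
    (r (k) (k) (p)) : B
  (q (q (p) (k)) (r (k) (k) (p))) : C
      (k) : B
      (k) : B
      (p) : C
    (r (k) (k) (p)) : B
      (k) : B
          (f) : A
        (g (f)) : A
      (g (g (f))) : A
      (p) : C
    (r (k) (g (g (f))) (p)) : ✗ arg 1 at [1, 1, 1] has sort A, expected B
      (p) : C
      (k) : B
    (q (p) (k)) : C

ill-sorted at position [1, 1, 1]: expected B, got A


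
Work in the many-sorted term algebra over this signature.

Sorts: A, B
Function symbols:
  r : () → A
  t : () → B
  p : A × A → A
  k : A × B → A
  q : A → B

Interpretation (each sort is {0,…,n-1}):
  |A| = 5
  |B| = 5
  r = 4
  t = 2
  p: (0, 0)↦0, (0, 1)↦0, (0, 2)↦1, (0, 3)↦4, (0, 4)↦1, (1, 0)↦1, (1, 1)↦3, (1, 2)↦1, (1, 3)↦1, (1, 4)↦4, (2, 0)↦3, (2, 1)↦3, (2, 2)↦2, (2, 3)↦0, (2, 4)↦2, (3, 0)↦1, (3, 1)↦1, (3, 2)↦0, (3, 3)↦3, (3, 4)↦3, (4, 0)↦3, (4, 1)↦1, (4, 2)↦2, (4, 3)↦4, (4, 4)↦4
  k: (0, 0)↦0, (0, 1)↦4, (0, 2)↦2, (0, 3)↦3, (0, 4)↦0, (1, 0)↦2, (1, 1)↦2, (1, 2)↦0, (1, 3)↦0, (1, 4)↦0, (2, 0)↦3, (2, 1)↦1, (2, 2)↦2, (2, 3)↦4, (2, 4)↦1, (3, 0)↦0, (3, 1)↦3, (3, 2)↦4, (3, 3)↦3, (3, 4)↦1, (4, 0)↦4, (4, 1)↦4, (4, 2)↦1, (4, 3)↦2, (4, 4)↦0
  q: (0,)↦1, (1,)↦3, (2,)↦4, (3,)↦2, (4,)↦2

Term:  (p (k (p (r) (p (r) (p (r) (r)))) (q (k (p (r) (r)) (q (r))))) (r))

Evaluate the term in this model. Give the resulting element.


  r = 4
  r = 4
  r = 4
  r = 4
  (p (r) (r)) = p(4, 4) = 4
  (p (r) (p (r) (r))) = p(4, 4) = 4
  (p (r) (p (r) (p (r) (r)))) = p(4, 4) = 4
  r = 4
  r = 4
  (p (r) (r)) = p(4, 4) = 4
  r = 4
  (q (r)) = q(4,) = 2
  (k (p (r) (r)) (q (r))) = k(4, 2) = 1
  (q (k (p (r) (r)) (q (r)))) = q(1,) = 3
  (k (p (r) (p (r) (p (r) (r)))) (q (k (p (r) (r)) (q (r))))) = k(4, 3) = 2
  r = 4
  (p (k (p (r) (p (r) (p (r) (r)))) (q (k (p (r) (r)) (q (r))))) (r)) = p(2, 4) = 2

value = 2


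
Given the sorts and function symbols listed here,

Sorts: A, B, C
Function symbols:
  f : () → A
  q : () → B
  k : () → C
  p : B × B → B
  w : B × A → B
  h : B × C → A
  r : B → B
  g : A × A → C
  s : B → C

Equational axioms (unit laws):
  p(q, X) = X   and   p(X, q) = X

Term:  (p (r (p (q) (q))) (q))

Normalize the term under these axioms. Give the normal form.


1. (p (r (p (q) (q))) (q))  →  (r (p (q) (q)))
2. (r (p (q) (q)))  →  (r (q))

normal form = (r (q))


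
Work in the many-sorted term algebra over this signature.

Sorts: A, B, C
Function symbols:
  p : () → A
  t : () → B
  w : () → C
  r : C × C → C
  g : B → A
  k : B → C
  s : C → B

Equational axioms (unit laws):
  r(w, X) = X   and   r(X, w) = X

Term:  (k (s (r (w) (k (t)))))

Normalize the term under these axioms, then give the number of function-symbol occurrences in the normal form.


1. (k (s (r (w) (k (t)))))  →  (k (s (k (t))))
normal form: (k (s (k (t))))

size = 4


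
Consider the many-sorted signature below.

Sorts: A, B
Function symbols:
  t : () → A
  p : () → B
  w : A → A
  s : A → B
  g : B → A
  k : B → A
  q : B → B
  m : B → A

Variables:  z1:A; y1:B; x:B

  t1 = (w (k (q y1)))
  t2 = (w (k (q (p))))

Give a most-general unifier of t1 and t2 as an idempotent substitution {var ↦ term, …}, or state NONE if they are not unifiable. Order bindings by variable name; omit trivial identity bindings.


{y1 ↦ (p)}


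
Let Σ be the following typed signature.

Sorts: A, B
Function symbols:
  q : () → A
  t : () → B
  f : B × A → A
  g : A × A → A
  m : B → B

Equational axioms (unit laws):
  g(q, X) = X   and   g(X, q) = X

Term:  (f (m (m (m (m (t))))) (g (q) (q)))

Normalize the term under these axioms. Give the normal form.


1. (f (m (m (m (m (t))))) (g (q) (q)))  →  (f (m (m (m (m (t))))) (q))

normal form = (f (m (m (m (m (t))))) (q))


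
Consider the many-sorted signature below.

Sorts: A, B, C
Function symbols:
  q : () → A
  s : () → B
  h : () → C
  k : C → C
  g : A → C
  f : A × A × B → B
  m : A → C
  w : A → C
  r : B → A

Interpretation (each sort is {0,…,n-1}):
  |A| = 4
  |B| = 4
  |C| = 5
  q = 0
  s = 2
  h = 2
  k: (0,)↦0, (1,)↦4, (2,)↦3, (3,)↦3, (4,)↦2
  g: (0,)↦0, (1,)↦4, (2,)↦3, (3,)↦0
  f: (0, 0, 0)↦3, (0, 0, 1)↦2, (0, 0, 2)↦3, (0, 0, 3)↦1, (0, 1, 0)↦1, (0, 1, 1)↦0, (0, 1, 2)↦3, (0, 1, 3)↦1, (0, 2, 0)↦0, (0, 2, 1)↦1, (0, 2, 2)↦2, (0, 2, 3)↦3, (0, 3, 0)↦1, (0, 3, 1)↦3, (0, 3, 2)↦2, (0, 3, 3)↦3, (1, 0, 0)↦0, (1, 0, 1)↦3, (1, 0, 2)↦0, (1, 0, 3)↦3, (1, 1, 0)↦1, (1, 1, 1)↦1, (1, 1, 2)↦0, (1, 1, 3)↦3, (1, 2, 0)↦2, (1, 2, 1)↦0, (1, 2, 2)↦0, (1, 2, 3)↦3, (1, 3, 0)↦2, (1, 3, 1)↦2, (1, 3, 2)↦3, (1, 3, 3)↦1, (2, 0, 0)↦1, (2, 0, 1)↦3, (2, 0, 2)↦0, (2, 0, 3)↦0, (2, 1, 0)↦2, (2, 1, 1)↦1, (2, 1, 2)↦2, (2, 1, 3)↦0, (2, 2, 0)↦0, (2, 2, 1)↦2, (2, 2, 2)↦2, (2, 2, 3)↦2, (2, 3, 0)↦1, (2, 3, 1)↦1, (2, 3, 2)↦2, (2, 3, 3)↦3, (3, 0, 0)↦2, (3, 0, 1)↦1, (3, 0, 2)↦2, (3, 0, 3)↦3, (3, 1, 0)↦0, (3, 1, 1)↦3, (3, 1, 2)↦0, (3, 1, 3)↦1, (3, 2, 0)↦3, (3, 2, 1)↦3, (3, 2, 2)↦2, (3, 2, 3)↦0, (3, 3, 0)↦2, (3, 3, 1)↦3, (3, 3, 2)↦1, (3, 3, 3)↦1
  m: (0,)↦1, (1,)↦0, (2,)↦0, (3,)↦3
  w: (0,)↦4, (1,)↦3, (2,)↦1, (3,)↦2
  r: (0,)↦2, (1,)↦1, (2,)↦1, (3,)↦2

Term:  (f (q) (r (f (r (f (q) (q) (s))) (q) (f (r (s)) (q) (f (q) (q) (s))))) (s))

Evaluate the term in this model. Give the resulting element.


  q = 0
  q = 0
  q = 0
  s = 2
  (f (q) (q) (s)) = f(0, 0, 2) = 3
  (r (f (q) (q) (s))) = r(3,) = 2
  q = 0
  s = 2
  (r (s)) = r(2,) = 1
  q = 0
  q = 0
  q = 0
  s = 2
  (f (q) (q) (s)) = f(0, 0, 2) = 3
  (f (r (s)) (q) (f (q) (q) (s))) = f(1, 0, 3) = 3
  (f (r (f (q) (q) (s))) (q) (f (r (s)) (q) (f (q) (q) (s)))) = f(2, 0, 3) = 0
  (r (f (r (f (q) (q) (s))) (q) (f (r (s)) (q) (f (q) (q) (s))))) = r(0,) = 2
  s = 2
  (f (q) (r (f (r (f (q) (q) (s))) (q) (f (r (s)) (q) (f (q) (q) (s))))) (s)) = f(0, 2, 2) = 2

value = 2


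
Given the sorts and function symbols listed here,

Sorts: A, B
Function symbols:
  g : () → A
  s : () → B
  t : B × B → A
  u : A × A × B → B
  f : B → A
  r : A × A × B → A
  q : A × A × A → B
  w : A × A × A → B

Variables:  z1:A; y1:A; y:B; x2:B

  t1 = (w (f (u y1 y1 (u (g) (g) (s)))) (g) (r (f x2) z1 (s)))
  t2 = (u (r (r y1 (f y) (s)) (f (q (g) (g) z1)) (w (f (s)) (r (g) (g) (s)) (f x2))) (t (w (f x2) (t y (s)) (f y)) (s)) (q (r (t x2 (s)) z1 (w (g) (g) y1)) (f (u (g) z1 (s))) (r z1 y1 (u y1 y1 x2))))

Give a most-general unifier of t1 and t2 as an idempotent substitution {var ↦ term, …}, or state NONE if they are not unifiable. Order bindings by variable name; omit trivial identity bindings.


NONE (not unifiable)

head clash or occurs-check failure — not unifiable


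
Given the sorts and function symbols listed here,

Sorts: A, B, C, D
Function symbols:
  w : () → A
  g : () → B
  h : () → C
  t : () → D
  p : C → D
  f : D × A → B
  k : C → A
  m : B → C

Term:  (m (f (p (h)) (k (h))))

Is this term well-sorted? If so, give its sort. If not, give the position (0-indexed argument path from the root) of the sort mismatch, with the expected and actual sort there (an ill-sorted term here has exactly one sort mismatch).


well-sorted; sort = C

      (h) : C
    (p (h)) : D
      (h) : C
    (k (h)) : A
  (f (p (h)) (k (h))) : B
(m (f (p (h)) (k (h)))) : C


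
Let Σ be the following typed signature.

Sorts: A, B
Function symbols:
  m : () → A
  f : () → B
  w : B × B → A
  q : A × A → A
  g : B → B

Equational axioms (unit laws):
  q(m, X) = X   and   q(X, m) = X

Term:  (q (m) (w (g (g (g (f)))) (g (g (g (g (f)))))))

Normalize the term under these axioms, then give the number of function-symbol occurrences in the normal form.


size = 10

1. (q (m) (w (g (g (g (f)))) (g (g (g (g (f)))))))  →  (w (g (g (g (f)))) (g (g (g (g (f))))))
normal form: (w (g (g (g (f)))) (g (g (g (g (f))))))


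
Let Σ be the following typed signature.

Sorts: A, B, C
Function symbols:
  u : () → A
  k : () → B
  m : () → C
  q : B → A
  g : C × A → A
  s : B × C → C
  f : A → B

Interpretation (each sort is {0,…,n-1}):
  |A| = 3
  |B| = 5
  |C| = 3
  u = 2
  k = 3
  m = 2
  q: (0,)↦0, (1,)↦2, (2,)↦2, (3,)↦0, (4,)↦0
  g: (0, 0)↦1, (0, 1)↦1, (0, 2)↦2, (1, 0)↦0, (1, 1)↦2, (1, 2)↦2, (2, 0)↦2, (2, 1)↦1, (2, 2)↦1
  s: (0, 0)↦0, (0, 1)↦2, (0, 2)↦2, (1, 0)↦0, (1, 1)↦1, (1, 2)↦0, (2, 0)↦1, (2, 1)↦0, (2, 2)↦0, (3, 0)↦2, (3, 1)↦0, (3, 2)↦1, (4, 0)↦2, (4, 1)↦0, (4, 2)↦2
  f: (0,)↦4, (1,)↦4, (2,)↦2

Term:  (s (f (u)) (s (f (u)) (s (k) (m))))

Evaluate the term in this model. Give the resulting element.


value = 1

  u = 2
  (f (u)) = f(2,) = 2
  u = 2
  (f (u)) = f(2,) = 2
  k = 3
  m = 2
  (s (k) (m)) = s(3, 2) = 1
  (s (f (u)) (s (k) (m))) = s(2, 1) = 0
  (s (f (u)) (s (f (u)) (s (k) (m)))) = s(2, 0) = 1


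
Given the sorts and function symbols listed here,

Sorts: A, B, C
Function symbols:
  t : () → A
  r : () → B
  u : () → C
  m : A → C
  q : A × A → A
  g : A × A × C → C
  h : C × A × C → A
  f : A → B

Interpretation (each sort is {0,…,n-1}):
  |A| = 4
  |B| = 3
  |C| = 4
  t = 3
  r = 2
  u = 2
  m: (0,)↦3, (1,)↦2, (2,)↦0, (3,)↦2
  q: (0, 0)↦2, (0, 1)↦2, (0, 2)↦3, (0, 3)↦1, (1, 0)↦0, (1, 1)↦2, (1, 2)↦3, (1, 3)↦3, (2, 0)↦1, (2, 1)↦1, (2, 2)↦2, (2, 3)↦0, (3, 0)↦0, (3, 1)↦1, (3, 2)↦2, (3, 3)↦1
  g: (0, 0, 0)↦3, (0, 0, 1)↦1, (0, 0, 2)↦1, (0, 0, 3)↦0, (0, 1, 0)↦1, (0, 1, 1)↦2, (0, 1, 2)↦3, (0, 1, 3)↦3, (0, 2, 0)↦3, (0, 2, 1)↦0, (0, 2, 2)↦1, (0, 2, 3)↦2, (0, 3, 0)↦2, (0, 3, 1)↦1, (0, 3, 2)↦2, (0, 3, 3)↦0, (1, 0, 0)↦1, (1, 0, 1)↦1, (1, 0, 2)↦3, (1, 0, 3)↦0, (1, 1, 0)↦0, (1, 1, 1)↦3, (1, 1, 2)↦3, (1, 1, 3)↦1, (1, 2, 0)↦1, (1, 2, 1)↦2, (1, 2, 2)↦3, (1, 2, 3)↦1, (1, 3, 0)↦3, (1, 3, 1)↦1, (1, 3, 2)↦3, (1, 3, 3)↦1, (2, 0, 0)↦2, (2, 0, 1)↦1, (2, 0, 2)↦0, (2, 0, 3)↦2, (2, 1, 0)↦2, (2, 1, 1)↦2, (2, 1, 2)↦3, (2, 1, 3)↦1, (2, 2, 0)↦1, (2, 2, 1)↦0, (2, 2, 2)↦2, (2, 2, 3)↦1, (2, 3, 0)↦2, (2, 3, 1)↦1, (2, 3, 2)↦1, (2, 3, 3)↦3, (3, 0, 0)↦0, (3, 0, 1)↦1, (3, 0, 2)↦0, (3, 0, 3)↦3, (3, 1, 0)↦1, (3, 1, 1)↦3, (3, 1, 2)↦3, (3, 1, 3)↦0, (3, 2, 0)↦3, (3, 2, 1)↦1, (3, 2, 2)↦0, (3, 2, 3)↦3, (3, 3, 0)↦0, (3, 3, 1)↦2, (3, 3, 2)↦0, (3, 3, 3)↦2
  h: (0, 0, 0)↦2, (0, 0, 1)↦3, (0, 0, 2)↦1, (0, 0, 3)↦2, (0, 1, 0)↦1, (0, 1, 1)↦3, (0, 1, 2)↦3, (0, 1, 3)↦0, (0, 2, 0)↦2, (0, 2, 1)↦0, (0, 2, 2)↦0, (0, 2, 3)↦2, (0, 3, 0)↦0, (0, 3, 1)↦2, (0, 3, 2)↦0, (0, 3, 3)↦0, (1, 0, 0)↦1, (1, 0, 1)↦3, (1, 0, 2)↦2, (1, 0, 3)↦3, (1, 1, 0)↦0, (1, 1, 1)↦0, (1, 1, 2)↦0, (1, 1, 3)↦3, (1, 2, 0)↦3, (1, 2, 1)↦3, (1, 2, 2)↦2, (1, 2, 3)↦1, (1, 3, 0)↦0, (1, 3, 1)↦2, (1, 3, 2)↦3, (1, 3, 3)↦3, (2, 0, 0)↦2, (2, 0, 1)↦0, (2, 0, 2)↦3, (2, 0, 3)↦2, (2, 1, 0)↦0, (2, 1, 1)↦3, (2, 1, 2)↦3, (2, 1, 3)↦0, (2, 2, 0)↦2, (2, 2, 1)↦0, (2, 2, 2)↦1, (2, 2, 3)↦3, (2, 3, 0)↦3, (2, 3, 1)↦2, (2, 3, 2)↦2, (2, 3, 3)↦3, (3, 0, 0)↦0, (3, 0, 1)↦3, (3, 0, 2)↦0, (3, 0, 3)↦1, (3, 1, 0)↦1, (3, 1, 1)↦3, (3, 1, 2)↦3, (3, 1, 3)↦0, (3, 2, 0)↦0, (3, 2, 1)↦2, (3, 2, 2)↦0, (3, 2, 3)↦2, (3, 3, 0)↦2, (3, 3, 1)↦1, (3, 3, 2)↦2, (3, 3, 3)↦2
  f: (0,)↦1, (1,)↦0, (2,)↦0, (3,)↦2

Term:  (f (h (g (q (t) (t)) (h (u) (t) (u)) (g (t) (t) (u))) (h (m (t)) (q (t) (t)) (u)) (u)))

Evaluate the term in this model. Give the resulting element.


  t = 3
  t = 3
  (q (t) (t)) = q(3, 3) = 1
  u = 2
  t = 3
  u = 2
  (h (u) (t) (u)) = h(2, 3, 2) = 2
  t = 3
  t = 3
  u = 2
  (g (t) (t) (u)) = g(3, 3, 2) = 0
  (g (q (t) (t)) (h (u) (t) (u)) (g (t) (t) (u))) = g(1, 2, 0) = 1
  t = 3
  (m (t)) = m(3,) = 2
  t = 3
  t = 3
  (q (t) (t)) = q(3, 3) = 1
  u = 2
  (h (m (t)) (q (t) (t)) (u)) = h(2, 1, 2) = 3
  u = 2
  (h (g (q (t) (t)) (h (u) (t) (u)) (g (t) (t) (u))) (h (m (t)) (q (t) (t)) (u)) (u)) = h(1, 3, 2) = 3
  (f (h (g (q (t) (t)) (h (u) (t) (u)) (g (t) (t) (u))) (h (m (t)) (q (t) (t)) (u)) (u))) = f(3,) = 2

value = 2


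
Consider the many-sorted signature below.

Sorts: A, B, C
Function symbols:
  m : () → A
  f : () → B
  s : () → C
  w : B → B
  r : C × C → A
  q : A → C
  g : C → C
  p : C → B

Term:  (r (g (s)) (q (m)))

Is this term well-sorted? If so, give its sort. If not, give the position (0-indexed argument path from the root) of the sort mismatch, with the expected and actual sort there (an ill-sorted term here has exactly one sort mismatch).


well-sorted; sort = A

    (s) : C
  (g (s)) : C
    (m) : A
  (q (m)) : C
(r (g (s)) (q (m))) : A


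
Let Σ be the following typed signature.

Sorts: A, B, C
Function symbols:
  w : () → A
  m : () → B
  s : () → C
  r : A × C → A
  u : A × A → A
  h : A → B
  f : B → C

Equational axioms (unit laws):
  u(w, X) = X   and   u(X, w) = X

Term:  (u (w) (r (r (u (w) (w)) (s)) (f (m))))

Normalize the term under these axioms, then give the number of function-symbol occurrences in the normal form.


size = 6

1. (u (w) (r (r (u (w) (w)) (s)) (f (m))))  →  (r (r (u (w) (w)) (s)) (f (m)))
2. (r (r (u (w) (w)) (s)) (f (m)))  →  (r (r (w) (s)) (f (m)))
normal form: (r (r (w) (s)) (f (m)))


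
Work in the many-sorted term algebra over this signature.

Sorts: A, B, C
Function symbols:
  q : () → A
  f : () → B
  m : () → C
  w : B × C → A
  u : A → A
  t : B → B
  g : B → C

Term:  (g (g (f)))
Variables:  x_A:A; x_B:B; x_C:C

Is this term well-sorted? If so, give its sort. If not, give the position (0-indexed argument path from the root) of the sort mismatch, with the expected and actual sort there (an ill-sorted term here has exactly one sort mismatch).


ill-sorted at position [0]: expected B, got C

    (f) : B
  (g (f)) : C
(g (g (f))) : ✗ arg 0 at [0] has sort C, expected B


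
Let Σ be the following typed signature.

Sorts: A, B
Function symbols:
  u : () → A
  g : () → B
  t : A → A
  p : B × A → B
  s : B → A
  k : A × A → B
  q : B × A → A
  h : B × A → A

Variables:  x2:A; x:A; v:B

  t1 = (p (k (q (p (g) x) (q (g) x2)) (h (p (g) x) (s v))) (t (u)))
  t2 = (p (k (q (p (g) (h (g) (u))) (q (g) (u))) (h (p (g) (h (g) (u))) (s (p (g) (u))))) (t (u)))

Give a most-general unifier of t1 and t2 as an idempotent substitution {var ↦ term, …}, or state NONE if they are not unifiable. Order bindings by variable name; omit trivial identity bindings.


{v ↦ (p (g) (u)), x ↦ (h (g) (u)), x2 ↦ (u)}


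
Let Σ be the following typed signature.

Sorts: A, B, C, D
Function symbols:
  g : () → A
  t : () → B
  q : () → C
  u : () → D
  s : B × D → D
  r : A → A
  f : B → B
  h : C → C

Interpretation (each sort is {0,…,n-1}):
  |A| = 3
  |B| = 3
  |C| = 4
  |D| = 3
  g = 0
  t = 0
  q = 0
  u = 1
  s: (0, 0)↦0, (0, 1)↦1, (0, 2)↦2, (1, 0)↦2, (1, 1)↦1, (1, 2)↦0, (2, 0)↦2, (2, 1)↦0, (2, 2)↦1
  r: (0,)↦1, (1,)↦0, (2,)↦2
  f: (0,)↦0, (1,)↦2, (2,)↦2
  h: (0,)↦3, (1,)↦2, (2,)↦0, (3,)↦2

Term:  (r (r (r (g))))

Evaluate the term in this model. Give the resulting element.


value = 1

  g = 0
  (r (g)) = r(0,) = 1
  (r (r (g))) = r(1,) = 0
  (r (r (r (g)))) = r(0,) = 1


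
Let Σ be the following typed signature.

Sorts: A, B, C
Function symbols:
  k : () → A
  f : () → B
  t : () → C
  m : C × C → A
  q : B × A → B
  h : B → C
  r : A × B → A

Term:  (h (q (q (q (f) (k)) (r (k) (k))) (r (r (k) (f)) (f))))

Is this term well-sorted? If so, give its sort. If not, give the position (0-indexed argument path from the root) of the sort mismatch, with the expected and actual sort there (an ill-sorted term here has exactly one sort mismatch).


        (f) : B
        (k) : A
      (q (f) (k)) : B
        (k) : A
        (k) : A
      (r (k) (k)) : ✗ arg 1 at [0, 0, 1, 1] has sort A, expected B
        (k) : A
        (f) : B
      (r (k) (f)) : A
      (f) : B
    (r (r (k) (f)) (f)) : A

ill-sorted at position [0, 0, 1, 1]: expected B, got A


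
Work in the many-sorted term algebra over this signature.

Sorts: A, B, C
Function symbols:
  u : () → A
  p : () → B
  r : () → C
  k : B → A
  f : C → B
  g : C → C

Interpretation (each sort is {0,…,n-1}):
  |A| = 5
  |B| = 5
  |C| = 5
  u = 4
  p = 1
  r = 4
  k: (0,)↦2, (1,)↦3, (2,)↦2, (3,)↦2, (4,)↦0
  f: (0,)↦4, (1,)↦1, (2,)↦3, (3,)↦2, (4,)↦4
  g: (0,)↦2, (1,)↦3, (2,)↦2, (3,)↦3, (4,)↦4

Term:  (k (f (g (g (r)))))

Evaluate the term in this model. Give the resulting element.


  r = 4
  (g (r)) = g(4,) = 4
  (g (g (r))) = g(4,) = 4
  (f (g (g (r)))) = f(4,) = 4
  (k (f (g (g (r))))) = k(4,) = 0

value = 0


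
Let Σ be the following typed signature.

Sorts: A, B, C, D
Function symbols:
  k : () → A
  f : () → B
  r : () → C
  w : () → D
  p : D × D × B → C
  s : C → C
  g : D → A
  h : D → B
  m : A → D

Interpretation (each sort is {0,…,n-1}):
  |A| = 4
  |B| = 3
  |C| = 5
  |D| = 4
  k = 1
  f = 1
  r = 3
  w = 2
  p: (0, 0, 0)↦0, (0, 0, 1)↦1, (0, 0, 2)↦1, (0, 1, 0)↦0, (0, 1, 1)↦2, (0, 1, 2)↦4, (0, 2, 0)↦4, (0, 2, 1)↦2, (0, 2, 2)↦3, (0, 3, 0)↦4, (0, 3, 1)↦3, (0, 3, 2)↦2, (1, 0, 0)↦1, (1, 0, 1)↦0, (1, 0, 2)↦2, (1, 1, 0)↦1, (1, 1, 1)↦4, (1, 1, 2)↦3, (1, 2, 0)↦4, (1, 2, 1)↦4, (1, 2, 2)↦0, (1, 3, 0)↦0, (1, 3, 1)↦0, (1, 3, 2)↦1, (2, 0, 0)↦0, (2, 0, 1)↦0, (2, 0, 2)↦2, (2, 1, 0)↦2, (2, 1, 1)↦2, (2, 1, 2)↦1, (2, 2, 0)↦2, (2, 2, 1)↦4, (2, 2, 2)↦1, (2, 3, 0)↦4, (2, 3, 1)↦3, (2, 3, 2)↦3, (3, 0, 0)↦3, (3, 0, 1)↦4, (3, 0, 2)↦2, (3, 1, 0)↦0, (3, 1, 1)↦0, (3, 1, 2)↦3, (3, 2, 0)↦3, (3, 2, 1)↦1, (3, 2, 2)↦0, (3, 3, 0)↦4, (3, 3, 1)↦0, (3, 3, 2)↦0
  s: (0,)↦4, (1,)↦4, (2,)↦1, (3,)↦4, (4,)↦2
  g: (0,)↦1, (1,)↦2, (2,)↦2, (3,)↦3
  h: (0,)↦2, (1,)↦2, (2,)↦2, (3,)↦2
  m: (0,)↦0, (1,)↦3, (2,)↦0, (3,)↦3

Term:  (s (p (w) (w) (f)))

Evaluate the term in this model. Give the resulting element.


  w = 2
  w = 2
  f = 1
  (p (w) (w) (f)) = p(2, 2, 1) = 4
  (s (p (w) (w) (f))) = s(4,) = 2

value = 2


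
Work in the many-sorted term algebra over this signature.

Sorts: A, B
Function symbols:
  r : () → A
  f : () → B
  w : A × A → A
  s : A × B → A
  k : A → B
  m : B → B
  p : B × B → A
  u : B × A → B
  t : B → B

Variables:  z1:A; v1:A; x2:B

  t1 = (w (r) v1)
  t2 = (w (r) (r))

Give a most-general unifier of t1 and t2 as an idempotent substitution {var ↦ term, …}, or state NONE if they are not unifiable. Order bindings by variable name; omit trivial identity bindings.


{v1 ↦ (r)}


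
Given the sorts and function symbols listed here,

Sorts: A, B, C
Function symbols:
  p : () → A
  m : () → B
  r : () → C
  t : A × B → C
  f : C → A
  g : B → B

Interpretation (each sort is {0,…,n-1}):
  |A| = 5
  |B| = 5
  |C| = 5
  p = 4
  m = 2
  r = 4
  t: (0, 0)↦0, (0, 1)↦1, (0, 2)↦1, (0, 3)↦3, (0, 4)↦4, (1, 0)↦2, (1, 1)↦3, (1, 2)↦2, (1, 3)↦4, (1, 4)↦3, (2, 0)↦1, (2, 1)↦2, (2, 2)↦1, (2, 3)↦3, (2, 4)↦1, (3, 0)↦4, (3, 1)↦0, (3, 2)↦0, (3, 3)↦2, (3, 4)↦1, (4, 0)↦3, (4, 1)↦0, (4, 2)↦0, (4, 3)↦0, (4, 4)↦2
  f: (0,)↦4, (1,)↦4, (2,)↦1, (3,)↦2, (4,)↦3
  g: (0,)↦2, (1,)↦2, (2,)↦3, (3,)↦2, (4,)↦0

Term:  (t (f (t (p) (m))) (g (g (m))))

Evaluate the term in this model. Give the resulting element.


value = 0

  p = 4
  m = 2
  (t (p) (m)) = t(4, 2) = 0
  (f (t (p) (m))) = f(0,) = 4
  m = 2
  (g (m)) = g(2,) = 3
  (g (g (m))) = g(3,) = 2
  (t (f (t (p) (m))) (g (g (m)))) = t(4, 2) = 0


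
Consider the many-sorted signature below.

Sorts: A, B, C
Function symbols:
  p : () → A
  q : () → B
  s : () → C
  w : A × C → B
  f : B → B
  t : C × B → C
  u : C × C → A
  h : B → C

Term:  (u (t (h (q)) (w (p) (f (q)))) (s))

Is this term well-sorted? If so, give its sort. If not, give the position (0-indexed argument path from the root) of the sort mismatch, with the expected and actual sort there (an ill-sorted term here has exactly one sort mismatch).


ill-sorted at position [0, 1, 1]: expected C, got B

      (q) : B
    (h (q)) : C
      (p) : A
        (q) : B
      (f (q)) : B
    (w (p) (f (q))) : ✗ arg 1 at [0, 1, 1] has sort B, expected C
  (s) : C


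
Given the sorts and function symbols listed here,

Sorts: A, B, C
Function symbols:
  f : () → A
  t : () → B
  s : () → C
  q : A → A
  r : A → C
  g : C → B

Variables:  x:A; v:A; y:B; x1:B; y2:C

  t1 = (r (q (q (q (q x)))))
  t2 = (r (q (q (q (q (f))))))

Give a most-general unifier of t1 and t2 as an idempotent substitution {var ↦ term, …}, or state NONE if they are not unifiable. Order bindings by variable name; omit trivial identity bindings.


{x ↦ (f)}


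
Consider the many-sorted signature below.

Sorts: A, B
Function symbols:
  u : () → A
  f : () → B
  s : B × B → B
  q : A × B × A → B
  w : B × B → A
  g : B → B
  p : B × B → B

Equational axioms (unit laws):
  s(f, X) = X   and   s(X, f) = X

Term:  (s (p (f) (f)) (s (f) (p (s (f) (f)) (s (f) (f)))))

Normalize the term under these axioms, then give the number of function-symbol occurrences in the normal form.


size = 7

1. (s (p (f) (f)) (s (f) (p (s (f) (f)) (s (f) (f)))))  →  (s (p (f) (f)) (p (s (f) (f)) (s (f) (f))))
2. (s (p (f) (f)) (p (s (f) (f)) (s (f) (f))))  →  (s (p (f) (f)) (p (f) (s (f) (f))))
3. (s (p (f) (f)) (p (f) (s (f) (f))))  →  (s (p (f) (f)) (p (f) (f)))
normal form: (s (p (f) (f)) (p (f) (f)))


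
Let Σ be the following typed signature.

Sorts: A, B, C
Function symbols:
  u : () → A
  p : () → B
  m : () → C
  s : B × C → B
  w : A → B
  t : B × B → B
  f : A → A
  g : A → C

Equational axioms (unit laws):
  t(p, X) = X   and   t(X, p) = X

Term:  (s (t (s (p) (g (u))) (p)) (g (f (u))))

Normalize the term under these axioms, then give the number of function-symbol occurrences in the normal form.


1. (s (t (s (p) (g (u))) (p)) (g (f (u))))  →  (s (s (p) (g (u))) (g (f (u))))
normal form: (s (s (p) (g (u))) (g (f (u))))

size = 8


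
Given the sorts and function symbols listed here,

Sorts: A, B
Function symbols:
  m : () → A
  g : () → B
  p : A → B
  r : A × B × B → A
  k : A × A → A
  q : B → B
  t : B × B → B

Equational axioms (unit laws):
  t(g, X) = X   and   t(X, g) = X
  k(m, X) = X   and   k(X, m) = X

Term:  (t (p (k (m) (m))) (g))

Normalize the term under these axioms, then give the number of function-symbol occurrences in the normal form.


size = 2

1. (t (p (k (m) (m))) (g))  →  (p (k (m) (m)))
2. (p (k (m) (m)))  →  (p (m))
normal form: (p (m))


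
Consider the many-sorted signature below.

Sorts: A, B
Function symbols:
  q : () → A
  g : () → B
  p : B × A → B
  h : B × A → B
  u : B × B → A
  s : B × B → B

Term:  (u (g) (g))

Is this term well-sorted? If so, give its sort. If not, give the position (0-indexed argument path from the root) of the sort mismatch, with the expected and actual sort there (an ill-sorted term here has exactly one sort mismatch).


  (g) : B
  (g) : B
(u (g) (g)) : A

well-sorted; sort = A


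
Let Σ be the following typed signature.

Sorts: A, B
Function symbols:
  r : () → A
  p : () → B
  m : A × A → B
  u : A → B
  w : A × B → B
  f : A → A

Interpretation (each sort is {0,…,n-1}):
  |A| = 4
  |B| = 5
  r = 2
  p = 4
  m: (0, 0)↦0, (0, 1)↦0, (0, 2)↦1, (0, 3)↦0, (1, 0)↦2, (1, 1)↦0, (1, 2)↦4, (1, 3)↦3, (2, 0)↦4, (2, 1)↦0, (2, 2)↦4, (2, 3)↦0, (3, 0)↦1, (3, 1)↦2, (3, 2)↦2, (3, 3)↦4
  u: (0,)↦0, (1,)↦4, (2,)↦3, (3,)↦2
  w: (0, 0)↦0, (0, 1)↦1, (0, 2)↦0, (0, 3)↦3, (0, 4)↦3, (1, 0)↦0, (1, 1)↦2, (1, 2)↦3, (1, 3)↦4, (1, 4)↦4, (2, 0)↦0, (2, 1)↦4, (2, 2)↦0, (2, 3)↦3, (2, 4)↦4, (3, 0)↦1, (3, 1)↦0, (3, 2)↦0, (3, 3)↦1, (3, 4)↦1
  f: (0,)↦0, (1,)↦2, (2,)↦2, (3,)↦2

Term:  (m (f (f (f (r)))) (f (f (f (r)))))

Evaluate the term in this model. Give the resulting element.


  r = 2
  (f (r)) = f(2,) = 2
  (f (f (r))) = f(2,) = 2
  (f (f (f (r)))) = f(2,) = 2
  r = 2
  (f (r)) = f(2,) = 2
  (f (f (r))) = f(2,) = 2
  (f (f (f (r)))) = f(2,) = 2
  (m (f (f (f (r)))) (f (f (f (r))))) = m(2, 2) = 4

value = 4


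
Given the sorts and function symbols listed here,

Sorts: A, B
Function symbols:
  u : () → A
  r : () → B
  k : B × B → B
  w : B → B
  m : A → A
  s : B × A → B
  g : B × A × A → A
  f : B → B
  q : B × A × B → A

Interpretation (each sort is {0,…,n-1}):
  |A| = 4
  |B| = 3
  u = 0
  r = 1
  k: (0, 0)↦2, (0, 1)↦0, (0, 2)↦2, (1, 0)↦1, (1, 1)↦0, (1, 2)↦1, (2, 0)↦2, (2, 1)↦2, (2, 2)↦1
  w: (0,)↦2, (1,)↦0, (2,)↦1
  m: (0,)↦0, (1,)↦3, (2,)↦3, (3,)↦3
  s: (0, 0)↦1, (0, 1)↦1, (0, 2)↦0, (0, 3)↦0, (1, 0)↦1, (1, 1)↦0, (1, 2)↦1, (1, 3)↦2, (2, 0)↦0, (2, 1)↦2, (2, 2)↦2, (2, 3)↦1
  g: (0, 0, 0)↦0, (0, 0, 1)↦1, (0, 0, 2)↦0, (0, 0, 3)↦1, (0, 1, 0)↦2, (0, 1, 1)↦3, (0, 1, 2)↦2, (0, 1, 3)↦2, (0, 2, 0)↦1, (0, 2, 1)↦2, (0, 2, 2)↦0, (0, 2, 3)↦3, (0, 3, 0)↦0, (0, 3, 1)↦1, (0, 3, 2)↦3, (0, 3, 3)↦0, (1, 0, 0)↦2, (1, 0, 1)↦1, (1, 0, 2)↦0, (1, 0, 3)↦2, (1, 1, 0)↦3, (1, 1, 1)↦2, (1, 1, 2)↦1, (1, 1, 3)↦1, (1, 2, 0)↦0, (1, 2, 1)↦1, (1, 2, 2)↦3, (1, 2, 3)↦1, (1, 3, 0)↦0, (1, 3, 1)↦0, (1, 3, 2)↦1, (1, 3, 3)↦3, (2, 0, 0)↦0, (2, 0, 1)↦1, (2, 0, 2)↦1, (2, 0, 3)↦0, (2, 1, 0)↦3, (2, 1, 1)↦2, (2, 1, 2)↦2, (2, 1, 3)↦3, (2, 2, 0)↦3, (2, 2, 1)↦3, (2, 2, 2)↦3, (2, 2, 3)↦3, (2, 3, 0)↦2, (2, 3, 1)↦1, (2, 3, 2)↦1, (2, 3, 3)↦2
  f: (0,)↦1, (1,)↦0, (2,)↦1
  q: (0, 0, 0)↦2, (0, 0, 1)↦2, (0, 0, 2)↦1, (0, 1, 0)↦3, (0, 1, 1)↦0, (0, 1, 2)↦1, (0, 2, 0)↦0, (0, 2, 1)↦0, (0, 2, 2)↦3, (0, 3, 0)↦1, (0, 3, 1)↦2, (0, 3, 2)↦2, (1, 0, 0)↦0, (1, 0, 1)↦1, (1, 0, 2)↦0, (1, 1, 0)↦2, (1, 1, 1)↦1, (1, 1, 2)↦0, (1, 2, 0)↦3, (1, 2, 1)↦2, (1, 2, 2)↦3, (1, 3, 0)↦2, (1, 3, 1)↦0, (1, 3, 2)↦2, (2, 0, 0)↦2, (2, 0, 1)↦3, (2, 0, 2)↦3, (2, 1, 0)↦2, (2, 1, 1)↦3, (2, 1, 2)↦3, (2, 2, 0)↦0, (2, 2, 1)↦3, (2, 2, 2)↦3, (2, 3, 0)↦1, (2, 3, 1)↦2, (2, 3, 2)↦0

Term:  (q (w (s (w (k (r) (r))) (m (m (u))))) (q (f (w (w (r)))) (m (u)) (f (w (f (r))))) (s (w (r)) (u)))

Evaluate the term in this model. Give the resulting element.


value = 3

  r = 1
  r = 1
  (k (r) (r)) = k(1, 1) = 0
  (w (k (r) (r))) = w(0,) = 2
  u = 0
  (m (u)) = m(0,) = 0
  (m (m (u))) = m(0,) = 0
  (s (w (k (r) (r))) (m (m (u)))) = s(2, 0) = 0
  (w (s (w (k (r) (r))) (m (m (u))))) = w(0,) = 2
  r = 1
  (w (r)) = w(1,) = 0
  (w (w (r))) = w(0,) = 2
  (f (w (w (r)))) = f(2,) = 1
  u = 0
  (m (u)) = m(0,) = 0
  r = 1
  (f (r)) = f(1,) = 0
  (w (f (r))) = w(0,) = 2
  (f (w (f (r)))) = f(2,) = 1
  (q (f (w (w (r)))) (m (u)) (f (w (f (r))))) = q(1, 0, 1) = 1
  r = 1
  (w (r)) = w(1,) = 0
  u = 0
  (s (w (r)) (u)) = s(0, 0) = 1
  (q (w (s (w (k (r) (r))) (m (m (u))))) (q (f (w (w (r)))) (m (u)) (f (w (f (r))))) (s (w (r)) (u))) = q(2, 1, 1) = 3


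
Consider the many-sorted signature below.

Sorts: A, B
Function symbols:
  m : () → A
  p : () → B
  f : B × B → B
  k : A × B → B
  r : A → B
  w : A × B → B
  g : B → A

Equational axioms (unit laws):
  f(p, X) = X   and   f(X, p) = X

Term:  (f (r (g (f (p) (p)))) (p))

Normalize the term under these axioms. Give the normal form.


normal form = (r (g (p)))

1. (f (r (g (f (p) (p)))) (p))  →  (r (g (f (p) (p))))
2. (r (g (f (p) (p))))  →  (r (g (p)))


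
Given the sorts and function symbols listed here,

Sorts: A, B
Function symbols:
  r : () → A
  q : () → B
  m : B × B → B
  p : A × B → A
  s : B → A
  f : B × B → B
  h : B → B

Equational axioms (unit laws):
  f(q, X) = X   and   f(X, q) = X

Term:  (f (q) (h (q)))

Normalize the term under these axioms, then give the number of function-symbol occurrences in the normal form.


size = 2

1. (f (q) (h (q)))  →  (h (q))
normal form: (h (q))


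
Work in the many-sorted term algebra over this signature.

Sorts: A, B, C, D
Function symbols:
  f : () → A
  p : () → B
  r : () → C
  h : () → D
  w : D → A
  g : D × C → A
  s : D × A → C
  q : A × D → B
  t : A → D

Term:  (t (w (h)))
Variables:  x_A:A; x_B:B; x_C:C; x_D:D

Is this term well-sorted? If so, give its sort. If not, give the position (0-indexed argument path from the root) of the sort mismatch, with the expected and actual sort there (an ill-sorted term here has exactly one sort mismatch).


    (h) : D
  (w (h)) : A
(t (w (h))) : D

well-sorted; sort = D


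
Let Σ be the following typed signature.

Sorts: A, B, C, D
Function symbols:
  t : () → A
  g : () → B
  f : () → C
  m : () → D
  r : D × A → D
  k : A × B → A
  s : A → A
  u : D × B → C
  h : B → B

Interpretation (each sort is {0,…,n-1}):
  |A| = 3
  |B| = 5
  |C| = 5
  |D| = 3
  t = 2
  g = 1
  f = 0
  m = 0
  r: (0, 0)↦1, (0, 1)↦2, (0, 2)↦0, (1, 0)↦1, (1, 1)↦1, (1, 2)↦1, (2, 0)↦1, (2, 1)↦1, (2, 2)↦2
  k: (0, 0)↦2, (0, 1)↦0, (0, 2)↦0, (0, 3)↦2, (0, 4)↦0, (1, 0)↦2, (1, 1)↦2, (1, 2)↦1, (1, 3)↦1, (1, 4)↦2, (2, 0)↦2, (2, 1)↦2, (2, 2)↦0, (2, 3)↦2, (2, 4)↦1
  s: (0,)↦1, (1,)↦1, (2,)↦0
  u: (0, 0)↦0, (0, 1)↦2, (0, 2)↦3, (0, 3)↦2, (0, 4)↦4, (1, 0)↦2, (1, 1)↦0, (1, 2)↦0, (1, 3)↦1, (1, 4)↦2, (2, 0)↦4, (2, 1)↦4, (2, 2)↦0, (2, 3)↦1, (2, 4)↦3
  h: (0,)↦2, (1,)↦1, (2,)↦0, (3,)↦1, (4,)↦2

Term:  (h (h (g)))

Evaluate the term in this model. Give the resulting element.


value = 1

  g = 1
  (h (g)) = h(1,) = 1
  (h (h (g))) = h(1,) = 1


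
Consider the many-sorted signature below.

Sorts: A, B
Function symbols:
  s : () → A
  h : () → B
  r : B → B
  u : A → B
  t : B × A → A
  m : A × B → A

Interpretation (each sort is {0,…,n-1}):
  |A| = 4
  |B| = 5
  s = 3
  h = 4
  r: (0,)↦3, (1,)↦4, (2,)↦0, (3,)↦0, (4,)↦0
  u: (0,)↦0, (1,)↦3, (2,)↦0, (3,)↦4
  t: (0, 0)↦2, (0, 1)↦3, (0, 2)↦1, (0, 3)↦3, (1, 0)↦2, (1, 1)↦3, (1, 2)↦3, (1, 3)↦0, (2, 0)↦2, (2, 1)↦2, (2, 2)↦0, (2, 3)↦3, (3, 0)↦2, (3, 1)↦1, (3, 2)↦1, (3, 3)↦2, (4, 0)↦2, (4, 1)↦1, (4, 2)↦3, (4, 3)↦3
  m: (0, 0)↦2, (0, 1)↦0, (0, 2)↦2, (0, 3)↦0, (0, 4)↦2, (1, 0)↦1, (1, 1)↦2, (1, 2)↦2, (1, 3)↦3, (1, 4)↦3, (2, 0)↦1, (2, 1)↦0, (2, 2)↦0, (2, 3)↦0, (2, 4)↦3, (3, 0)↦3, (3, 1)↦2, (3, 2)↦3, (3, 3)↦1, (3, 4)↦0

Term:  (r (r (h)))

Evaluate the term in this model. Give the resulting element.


value = 3

  h = 4
  (r (h)) = r(4,) = 0
  (r (r (h))) = r(0,) = 3


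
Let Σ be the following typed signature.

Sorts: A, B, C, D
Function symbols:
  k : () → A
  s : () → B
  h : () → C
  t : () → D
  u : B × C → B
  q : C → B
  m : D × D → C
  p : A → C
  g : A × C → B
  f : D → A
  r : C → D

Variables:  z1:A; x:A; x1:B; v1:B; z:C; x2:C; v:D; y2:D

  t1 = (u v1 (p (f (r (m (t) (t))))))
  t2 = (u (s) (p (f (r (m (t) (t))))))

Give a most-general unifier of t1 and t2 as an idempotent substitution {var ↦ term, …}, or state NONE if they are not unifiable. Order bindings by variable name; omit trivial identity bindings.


{v1 ↦ (s)}


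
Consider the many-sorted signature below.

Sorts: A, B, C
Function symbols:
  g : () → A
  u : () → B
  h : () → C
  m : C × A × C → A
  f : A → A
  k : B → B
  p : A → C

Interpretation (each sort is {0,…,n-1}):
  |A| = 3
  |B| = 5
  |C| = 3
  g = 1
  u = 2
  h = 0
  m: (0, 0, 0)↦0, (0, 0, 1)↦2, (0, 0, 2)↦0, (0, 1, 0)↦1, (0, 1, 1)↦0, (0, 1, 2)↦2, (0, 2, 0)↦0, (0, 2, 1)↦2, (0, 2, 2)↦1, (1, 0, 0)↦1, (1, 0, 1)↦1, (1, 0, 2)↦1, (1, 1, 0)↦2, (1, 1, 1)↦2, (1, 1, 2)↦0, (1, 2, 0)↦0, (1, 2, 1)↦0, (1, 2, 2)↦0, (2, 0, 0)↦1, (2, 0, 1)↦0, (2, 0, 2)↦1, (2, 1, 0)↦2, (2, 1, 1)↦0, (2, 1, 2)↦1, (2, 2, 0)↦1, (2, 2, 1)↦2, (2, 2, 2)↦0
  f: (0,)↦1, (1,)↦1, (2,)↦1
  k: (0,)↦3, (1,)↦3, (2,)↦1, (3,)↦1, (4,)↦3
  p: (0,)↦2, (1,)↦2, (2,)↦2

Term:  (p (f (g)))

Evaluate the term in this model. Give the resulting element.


  g = 1
  (f (g)) = f(1,) = 1
  (p (f (g))) = p(1,) = 2

value = 2


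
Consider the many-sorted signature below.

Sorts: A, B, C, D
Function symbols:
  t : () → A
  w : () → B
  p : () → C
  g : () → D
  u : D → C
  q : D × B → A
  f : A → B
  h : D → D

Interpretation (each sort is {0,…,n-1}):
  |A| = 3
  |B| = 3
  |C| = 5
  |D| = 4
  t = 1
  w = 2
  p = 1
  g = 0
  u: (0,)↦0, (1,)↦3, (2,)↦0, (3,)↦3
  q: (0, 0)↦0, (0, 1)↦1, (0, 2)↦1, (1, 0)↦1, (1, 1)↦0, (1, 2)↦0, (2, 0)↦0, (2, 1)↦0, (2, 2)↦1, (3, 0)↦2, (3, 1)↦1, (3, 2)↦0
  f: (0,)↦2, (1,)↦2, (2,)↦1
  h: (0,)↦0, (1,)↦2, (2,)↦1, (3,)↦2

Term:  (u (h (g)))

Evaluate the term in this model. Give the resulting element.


value = 0

  g = 0
  (h (g)) = h(0,) = 0
  (u (h (g))) = u(0,) = 0


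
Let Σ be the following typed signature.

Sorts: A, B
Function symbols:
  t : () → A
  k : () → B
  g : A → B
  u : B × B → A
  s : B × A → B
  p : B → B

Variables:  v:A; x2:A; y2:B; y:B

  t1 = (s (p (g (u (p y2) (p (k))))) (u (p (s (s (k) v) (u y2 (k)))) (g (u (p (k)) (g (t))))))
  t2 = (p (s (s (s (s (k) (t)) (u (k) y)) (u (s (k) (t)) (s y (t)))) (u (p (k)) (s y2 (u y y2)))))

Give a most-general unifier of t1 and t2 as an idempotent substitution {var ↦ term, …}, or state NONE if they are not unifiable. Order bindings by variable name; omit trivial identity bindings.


head clash or occurs-check failure — not unifiable

NONE (not unifiable)


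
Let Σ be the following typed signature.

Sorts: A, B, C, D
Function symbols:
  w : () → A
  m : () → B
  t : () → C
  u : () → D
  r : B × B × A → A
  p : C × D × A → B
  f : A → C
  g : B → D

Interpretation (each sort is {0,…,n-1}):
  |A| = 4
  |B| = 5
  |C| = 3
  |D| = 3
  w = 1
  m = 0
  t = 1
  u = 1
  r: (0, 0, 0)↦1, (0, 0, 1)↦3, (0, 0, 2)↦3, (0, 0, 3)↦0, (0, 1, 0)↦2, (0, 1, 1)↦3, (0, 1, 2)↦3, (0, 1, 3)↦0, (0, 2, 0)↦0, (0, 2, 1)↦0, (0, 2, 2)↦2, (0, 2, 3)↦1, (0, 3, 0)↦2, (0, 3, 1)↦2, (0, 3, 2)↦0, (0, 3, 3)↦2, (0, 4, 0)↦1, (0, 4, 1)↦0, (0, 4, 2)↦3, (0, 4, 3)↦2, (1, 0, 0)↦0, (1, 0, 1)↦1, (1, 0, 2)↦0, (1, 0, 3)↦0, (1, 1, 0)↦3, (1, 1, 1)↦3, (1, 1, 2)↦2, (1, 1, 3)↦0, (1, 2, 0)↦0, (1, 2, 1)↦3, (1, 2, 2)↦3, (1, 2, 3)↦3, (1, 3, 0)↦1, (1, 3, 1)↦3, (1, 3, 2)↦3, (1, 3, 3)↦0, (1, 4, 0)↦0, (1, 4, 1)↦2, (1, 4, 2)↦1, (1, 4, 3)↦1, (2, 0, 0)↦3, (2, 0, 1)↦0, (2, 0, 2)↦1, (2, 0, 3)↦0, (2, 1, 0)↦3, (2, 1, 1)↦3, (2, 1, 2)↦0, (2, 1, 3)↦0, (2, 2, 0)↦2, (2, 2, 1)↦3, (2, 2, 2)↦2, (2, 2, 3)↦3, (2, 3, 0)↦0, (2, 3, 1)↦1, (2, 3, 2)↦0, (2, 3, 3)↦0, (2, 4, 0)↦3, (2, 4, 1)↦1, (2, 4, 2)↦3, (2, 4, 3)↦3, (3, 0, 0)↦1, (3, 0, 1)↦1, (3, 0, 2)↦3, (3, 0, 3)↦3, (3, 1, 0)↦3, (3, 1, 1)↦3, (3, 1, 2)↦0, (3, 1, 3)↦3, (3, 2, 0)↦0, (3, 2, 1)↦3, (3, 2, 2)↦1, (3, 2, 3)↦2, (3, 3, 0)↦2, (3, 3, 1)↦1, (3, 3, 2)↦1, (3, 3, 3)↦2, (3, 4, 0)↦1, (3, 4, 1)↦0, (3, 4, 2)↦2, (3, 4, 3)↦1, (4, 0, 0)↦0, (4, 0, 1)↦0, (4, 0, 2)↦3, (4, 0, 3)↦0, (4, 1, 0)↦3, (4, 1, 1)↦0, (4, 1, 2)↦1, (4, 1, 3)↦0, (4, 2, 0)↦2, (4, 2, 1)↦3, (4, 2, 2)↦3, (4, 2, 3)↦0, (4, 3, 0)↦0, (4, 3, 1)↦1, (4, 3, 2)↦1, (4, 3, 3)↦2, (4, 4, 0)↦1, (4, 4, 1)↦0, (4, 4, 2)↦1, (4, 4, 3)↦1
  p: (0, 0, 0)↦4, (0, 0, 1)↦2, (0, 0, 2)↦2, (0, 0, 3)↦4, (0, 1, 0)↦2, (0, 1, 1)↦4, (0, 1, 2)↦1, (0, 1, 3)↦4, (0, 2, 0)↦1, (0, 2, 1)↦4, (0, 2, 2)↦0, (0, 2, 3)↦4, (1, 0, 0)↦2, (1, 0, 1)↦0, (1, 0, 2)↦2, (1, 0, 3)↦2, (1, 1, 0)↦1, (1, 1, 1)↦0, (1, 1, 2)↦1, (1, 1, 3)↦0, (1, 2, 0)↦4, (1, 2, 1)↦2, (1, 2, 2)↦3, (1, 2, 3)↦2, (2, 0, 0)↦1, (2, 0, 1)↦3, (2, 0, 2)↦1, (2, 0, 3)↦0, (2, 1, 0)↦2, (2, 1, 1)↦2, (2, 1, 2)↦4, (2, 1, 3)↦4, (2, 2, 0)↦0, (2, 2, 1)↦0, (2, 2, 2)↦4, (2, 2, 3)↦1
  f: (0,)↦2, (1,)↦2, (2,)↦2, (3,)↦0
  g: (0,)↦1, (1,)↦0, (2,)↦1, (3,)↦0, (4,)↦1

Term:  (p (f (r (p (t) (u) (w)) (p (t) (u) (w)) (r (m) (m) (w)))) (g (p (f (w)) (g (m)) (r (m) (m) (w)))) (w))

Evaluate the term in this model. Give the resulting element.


value = 2

  t = 1
  u = 1
  w = 1
  (p (t) (u) (w)) = p(1, 1, 1) = 0
  t = 1
  u = 1
  w = 1
  (p (t) (u) (w)) = p(1, 1, 1) = 0
  m = 0
  m = 0
  w = 1
  (r (m) (m) (w)) = r(0, 0, 1) = 3
  (r (p (t) (u) (w)) (p (t) (u) (w)) (r (m) (m) (w))) = r(0, 0, 3) = 0
  (f (r (p (t) (u) (w)) (p (t) (u) (w)) (r (m) (m) (w)))) = f(0,) = 2
  w = 1
  (f (w)) = f(1,) = 2
  m = 0
  (g (m)) = g(0,) = 1
  m = 0
  m = 0
  w = 1
  (r (m) (m) (w)) = r(0, 0, 1) = 3
  (p (f (w)) (g (m)) (r (m) (m) (w))) = p(2, 1, 3) = 4
  (g (p (f (w)) (g (m)) (r (m) (m) (w)))) = g(4,) = 1
  w = 1
  (p (f (r (p (t) (u) (w)) (p (t) (u) (w)) (r (m) (m) (w)))) (g (p (f (w)) (g (m)) (r (m) (m) (w)))) (w)) = p(2, 1, 1) = 2
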